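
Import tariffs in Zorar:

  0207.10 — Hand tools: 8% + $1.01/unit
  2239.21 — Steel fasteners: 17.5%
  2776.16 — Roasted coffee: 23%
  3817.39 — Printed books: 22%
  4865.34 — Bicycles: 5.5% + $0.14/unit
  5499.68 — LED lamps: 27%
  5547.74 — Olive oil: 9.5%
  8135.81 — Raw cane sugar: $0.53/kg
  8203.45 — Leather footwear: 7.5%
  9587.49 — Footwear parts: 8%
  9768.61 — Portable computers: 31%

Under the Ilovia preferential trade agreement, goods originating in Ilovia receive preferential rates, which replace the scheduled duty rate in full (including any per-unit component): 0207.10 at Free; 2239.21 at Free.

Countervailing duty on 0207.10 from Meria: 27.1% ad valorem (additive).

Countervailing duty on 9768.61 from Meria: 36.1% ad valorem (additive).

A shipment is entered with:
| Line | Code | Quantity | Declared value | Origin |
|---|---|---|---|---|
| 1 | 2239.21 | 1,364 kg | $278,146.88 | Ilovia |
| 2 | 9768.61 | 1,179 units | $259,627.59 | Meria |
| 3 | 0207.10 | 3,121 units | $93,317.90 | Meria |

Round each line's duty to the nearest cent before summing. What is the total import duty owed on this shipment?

Line 1 (2239.21, Ilovia, 1,364 kg, $278,146.88):
Base rate for 2239.21 is 17.5%.
Origin Ilovia qualifies under the Zorar–Ilovia agreement and 2239.21 is covered: preferential rate Free applies instead.
Duty = $278,146.88 × 0% = $0.00.
Line 2 (9768.61, Meria, 1,179 units, $259,627.59):
Base rate for 9768.61 is 31%.
Additional duty on 9768.61 from Meria: +36.1%. Applied ad valorem rate: 31% + 36.1% = 67.1%.
Duty = $259,627.59 × 67.1% = $174,210.11.
Line 3 (0207.10, Meria, 3,121 units, $93,317.90):
Base rate for 0207.10 is 8% + $1.01/unit.
0207.10 has an FTA preferential rate, but origin Meria is not Ilovia; base rate stands.
Additional duty on 0207.10 from Meria: +27.1%. Applied ad valorem rate: 8% + 27.1% = 35.1%.
Duty = $93,317.90 × 35.1% + 3,121 × $1.01 = $35,906.79.
Total = $0.00 + $174,210.11 + $35,906.79 = $210,116.90.

$210,116.90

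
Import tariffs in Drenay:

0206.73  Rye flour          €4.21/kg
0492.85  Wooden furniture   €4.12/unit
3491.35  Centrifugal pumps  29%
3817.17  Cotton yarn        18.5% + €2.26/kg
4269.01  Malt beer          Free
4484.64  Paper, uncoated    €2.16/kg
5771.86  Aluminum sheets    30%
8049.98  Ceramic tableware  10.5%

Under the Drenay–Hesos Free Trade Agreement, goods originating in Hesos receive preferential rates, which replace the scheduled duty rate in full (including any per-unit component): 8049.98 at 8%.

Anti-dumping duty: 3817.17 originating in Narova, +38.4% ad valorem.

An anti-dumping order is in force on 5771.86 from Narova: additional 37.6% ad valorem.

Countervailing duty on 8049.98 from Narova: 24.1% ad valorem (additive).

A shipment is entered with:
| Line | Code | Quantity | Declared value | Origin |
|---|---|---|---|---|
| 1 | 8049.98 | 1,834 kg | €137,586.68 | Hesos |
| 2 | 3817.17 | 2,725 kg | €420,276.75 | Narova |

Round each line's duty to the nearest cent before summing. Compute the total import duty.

€256,302.90

Line 1 (8049.98, Hesos, 1,834 kg, €137,586.68):
Base rate for 8049.98 is 10.5%.
Origin Hesos qualifies under the Drenay–Hesos agreement and 8049.98 is covered: preferential rate 8% applies instead.
The additional-duty order on 8049.98 targets Narova, not Hesos; it does not apply.
Duty = €137,586.68 × 8% = €11,006.93.
Line 2 (3817.17, Narova, 2,725 kg, €420,276.75):
Base rate for 3817.17 is 18.5% + €2.26/kg.
Additional duty on 3817.17 from Narova: +38.4%. Applied ad valorem rate: 18.5% + 38.4% = 56.9%.
Duty = €420,276.75 × 56.9% + 2,725 × €2.26 = €245,295.97.
Total = €11,006.93 + €245,295.97 = €256,302.90.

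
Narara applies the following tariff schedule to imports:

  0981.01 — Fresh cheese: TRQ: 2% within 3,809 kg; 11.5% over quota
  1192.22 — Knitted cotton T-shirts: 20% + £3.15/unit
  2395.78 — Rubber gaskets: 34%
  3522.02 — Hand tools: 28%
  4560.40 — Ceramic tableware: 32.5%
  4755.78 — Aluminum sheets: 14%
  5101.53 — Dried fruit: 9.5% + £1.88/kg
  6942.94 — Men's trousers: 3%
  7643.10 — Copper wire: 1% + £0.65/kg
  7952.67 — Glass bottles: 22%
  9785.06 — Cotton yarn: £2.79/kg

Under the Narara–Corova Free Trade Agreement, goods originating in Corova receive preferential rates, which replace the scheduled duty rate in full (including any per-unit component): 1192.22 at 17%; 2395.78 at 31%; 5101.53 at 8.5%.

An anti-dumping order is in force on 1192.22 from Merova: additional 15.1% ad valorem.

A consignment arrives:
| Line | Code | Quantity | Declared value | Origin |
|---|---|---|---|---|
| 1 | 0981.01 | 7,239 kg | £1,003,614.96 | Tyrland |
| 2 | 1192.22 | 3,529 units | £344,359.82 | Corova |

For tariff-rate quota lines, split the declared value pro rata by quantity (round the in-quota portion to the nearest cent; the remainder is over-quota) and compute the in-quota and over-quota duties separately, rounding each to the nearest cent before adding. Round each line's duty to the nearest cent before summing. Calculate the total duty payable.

Line 1 (0981.01, Tyrland, 7,239 kg, £1,003,614.96):
Code 0981.01 is under a tariff-rate quota (threshold 3,809 kg). In-quota: 3,809 kg at 2%; over-quota: 3,430 kg at 11.5%.
Pro-rata value split: in-quota = £1,003,614.96 × 3,809/7,239 = £528,079.76; over-quota = £1,003,614.96 − £528,079.76 = £475,535.20.
In-quota duty = £528,079.76 × 2% = £10,561.60. Over-quota duty = £475,535.20 × 11.5% = £54,686.55.
Line duty = £10,561.60 + £54,686.55 = £65,248.15.
Line 2 (1192.22, Corova, 3,529 units, £344,359.82):
Base rate for 1192.22 is 20% + £3.15/unit.
Origin Corova qualifies under the Narara–Corova agreement and 1192.22 is covered: preferential rate 17% applies instead.
The additional-duty order on 1192.22 targets Merova, not Corova; it does not apply.
Duty = £344,359.82 × 17% = £58,541.17.
Total = £65,248.15 + £58,541.17 = £123,789.32.

£123,789.32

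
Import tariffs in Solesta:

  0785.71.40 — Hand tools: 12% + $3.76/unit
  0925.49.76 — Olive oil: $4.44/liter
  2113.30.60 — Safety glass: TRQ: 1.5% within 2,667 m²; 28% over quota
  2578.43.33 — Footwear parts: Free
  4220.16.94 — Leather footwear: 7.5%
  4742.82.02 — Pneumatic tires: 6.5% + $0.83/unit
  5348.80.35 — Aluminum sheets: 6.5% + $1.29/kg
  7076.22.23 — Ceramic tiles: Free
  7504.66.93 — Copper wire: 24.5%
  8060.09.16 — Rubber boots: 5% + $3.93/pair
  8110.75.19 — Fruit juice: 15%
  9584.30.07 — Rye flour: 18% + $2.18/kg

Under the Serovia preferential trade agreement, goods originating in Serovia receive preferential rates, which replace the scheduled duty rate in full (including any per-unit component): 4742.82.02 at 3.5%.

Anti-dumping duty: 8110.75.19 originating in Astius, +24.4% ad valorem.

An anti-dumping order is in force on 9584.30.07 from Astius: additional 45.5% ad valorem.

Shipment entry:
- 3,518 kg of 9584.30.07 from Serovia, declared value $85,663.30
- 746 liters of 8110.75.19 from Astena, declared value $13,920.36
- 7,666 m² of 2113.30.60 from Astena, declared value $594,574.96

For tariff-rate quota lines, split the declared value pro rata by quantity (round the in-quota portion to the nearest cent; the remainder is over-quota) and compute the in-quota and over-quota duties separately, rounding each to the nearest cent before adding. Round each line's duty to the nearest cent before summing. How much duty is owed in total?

$136,841.75

Line 1 (9584.30.07, Serovia, 3,518 kg, $85,663.30):
Base rate for 9584.30.07 is 18% + $2.18/kg.
Origin Serovia is the FTA partner but 9584.30.07 is not on the preference list; base rate stands.
The additional-duty order on 9584.30.07 targets Astius, not Serovia; it does not apply.
Duty = $85,663.30 × 18% + 3,518 × $2.18 = $23,088.63.
Line 2 (8110.75.19, Astena, 746 liters, $13,920.36):
Base rate for 8110.75.19 is 15%.
The additional-duty order on 8110.75.19 targets Astius, not Astena; it does not apply.
Duty = $13,920.36 × 15% = $2,088.05.
Line 3 (2113.30.60, Astena, 7,666 m², $594,574.96):
Code 2113.30.60 is under a tariff-rate quota (threshold 2,667 m²). In-quota: 2,667 m² at 1.5%; over-quota: 4,999 m² at 28%.
Pro-rata value split: in-quota = $594,574.96 × 2,667/7,666 = $206,852.52; over-quota = $594,574.96 − $206,852.52 = $387,722.44.
In-quota duty = $206,852.52 × 1.5% = $3,102.79. Over-quota duty = $387,722.44 × 28% = $108,562.28.
Line duty = $3,102.79 + $108,562.28 = $111,665.07.
Total = $23,088.63 + $2,088.05 + $111,665.07 = $136,841.75.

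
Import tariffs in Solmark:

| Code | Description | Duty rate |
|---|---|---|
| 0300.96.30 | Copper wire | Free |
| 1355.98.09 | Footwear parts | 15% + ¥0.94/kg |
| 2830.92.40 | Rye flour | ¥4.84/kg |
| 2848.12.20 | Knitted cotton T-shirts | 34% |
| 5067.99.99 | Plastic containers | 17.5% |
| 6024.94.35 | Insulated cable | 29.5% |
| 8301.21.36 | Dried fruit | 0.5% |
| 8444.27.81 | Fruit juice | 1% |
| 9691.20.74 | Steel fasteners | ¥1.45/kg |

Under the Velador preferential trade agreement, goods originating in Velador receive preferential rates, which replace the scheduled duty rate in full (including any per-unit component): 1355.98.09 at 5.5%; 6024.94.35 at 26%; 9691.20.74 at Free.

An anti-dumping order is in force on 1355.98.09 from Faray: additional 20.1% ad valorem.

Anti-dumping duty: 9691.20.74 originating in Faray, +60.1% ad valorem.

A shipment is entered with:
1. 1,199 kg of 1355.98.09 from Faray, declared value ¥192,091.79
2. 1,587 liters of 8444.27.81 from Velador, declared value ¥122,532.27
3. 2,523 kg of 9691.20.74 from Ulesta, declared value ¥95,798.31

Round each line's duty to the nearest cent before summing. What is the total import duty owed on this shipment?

¥73,434.95

Line 1 (1355.98.09, Faray, 1,199 kg, ¥192,091.79):
Base rate for 1355.98.09 is 15% + ¥0.94/kg.
1355.98.09 has an FTA preferential rate, but origin Faray is not Velador; base rate stands.
Additional duty on 1355.98.09 from Faray: +20.1%. Applied ad valorem rate: 15% + 20.1% = 35.1%.
Duty = ¥192,091.79 × 35.1% + 1,199 × ¥0.94 = ¥68,551.28.
Line 2 (8444.27.81, Velador, 1,587 liters, ¥122,532.27):
Base rate for 8444.27.81 is 1%.
Origin Velador is the FTA partner but 8444.27.81 is not on the preference list; base rate stands.
Duty = ¥122,532.27 × 1% = ¥1,225.32.
Line 3 (9691.20.74, Ulesta, 2,523 kg, ¥95,798.31):
Base rate for 9691.20.74 is ¥1.45/kg.
9691.20.74 has an FTA preferential rate, but origin Ulesta is not Velador; base rate stands.
The additional-duty order on 9691.20.74 targets Faray, not Ulesta; it does not apply.
Duty = 2,523 × ¥1.45 = ¥3,658.35.
Total = ¥68,551.28 + ¥1,225.32 + ¥3,658.35 = ¥73,434.95.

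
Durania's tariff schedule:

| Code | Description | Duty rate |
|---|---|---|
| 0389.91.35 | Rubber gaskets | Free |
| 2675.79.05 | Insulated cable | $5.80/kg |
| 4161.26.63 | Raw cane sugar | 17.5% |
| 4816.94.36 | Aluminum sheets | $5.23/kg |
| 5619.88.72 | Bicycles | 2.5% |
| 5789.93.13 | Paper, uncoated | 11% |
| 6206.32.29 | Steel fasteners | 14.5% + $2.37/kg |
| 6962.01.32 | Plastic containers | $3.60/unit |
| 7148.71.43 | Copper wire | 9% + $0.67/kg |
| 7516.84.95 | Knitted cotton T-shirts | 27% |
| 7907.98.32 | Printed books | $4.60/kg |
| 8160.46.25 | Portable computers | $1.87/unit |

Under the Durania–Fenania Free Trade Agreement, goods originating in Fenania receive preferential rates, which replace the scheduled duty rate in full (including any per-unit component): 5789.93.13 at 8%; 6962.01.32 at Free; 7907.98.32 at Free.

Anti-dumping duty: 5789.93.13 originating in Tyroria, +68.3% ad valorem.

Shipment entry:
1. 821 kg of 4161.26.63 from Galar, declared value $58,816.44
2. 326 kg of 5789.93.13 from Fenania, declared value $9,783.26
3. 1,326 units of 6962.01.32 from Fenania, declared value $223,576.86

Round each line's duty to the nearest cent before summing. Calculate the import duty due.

Line 1 (4161.26.63, Galar, 821 kg, $58,816.44):
Base rate for 4161.26.63 is 17.5%.
Duty = $58,816.44 × 17.5% = $10,292.88.
Line 2 (5789.93.13, Fenania, 326 kg, $9,783.26):
Base rate for 5789.93.13 is 11%.
Origin Fenania qualifies under the Durania–Fenania agreement and 5789.93.13 is covered: preferential rate 8% applies instead.
The additional-duty order on 5789.93.13 targets Tyroria, not Fenania; it does not apply.
Duty = $9,783.26 × 8% = $782.66.
Line 3 (6962.01.32, Fenania, 1,326 units, $223,576.86):
Base rate for 6962.01.32 is $3.60/unit.
Origin Fenania qualifies under the Durania–Fenania agreement and 6962.01.32 is covered: preferential rate Free applies instead.
Duty = $223,576.86 × 0% = $0.00.
Total = $10,292.88 + $782.66 + $0.00 = $11,075.54.

$11,075.54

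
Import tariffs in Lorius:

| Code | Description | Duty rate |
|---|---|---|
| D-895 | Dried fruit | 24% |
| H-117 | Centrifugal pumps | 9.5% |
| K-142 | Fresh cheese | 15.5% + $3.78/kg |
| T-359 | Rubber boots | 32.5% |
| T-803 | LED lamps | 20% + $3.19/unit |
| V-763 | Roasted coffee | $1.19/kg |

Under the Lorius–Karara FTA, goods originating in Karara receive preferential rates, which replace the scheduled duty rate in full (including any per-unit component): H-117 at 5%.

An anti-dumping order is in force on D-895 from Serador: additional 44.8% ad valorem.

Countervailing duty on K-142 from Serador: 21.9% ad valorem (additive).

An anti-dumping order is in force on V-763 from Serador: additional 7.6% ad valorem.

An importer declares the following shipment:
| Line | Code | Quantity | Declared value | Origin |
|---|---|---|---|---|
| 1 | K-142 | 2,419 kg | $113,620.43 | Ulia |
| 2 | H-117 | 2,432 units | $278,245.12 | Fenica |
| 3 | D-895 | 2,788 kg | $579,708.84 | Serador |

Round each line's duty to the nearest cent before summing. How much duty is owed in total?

Line 1 (K-142, Ulia, 2,419 kg, $113,620.43):
Base rate for K-142 is 15.5% + $3.78/kg.
The additional-duty order on K-142 targets Serador, not Ulia; it does not apply.
Duty = $113,620.43 × 15.5% + 2,419 × $3.78 = $26,754.99.
Line 2 (H-117, Fenica, 2,432 units, $278,245.12):
Base rate for H-117 is 9.5%.
H-117 has an FTA preferential rate, but origin Fenica is not Karara; base rate stands.
Duty = $278,245.12 × 9.5% = $26,433.29.
Line 3 (D-895, Serador, 2,788 kg, $579,708.84):
Base rate for D-895 is 24%.
Additional duty on D-895 from Serador: +44.8%. Applied ad valorem rate: 24% + 44.8% = 68.8%.
Duty = $579,708.84 × 68.8% = $398,839.68.
Total = $26,754.99 + $26,433.29 + $398,839.68 = $452,027.96.

$452,027.96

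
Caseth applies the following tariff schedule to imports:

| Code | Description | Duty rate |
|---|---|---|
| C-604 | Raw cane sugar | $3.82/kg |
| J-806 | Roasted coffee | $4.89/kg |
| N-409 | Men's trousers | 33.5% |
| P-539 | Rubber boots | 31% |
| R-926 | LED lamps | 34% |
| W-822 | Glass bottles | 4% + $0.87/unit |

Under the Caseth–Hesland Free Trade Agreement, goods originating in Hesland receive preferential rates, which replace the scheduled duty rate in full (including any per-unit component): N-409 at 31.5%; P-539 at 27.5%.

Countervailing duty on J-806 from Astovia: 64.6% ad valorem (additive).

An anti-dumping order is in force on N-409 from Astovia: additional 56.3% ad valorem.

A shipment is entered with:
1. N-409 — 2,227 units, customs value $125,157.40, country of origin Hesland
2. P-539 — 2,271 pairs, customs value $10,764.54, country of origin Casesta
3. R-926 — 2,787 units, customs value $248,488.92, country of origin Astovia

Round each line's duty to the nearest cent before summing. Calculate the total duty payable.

Line 1 (N-409, Hesland, 2,227 units, $125,157.40):
Base rate for N-409 is 33.5%.
Origin Hesland qualifies under the Caseth–Hesland agreement and N-409 is covered: preferential rate 31.5% applies instead.
The additional-duty order on N-409 targets Astovia, not Hesland; it does not apply.
Duty = $125,157.40 × 31.5% = $39,424.58.
Line 2 (P-539, Casesta, 2,271 pairs, $10,764.54):
Base rate for P-539 is 31%.
P-539 has an FTA preferential rate, but origin Casesta is not Hesland; base rate stands.
Duty = $10,764.54 × 31% = $3,337.01.
Line 3 (R-926, Astovia, 2,787 units, $248,488.92):
Base rate for R-926 is 34%.
Duty = $248,488.92 × 34% = $84,486.23.
Total = $39,424.58 + $3,337.01 + $84,486.23 = $127,247.82.

$127,247.82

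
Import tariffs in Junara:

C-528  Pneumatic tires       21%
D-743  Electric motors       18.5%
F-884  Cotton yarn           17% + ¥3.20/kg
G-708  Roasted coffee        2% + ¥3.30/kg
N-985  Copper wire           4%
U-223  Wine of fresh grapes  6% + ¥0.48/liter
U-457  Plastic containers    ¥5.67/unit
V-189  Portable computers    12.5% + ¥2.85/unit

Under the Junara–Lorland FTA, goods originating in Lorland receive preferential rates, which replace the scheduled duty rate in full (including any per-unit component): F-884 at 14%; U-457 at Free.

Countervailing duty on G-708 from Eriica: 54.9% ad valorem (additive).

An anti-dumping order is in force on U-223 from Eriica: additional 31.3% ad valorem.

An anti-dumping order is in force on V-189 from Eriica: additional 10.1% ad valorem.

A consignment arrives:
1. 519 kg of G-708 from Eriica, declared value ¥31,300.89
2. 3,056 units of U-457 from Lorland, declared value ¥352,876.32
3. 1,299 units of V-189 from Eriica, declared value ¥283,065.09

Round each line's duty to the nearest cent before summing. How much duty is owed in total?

Line 1 (G-708, Eriica, 519 kg, ¥31,300.89):
Base rate for G-708 is 2% + ¥3.30/kg.
Additional duty on G-708 from Eriica: +54.9%. Applied ad valorem rate: 2% + 54.9% = 56.9%.
Duty = ¥31,300.89 × 56.9% + 519 × ¥3.30 = ¥19,522.91.
Line 2 (U-457, Lorland, 3,056 units, ¥352,876.32):
Base rate for U-457 is ¥5.67/unit.
Origin Lorland qualifies under the Junara–Lorland agreement and U-457 is covered: preferential rate Free applies instead.
Duty = ¥352,876.32 × 0% = ¥0.00.
Line 3 (V-189, Eriica, 1,299 units, ¥283,065.09):
Base rate for V-189 is 12.5% + ¥2.85/unit.
Additional duty on V-189 from Eriica: +10.1%. Applied ad valorem rate: 12.5% + 10.1% = 22.6%.
Duty = ¥283,065.09 × 22.6% + 1,299 × ¥2.85 = ¥67,674.86.
Total = ¥19,522.91 + ¥0.00 + ¥67,674.86 = ¥87,197.77.

¥87,197.77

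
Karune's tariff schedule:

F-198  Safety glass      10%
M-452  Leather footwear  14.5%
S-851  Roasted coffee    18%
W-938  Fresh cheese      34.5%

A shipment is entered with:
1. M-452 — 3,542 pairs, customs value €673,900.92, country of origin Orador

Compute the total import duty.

€97,715.63

Line 1 (M-452, Orador, 3,542 pairs, €673,900.92):
Base rate for M-452 is 14.5%.
Duty = €673,900.92 × 14.5% = €97,715.63.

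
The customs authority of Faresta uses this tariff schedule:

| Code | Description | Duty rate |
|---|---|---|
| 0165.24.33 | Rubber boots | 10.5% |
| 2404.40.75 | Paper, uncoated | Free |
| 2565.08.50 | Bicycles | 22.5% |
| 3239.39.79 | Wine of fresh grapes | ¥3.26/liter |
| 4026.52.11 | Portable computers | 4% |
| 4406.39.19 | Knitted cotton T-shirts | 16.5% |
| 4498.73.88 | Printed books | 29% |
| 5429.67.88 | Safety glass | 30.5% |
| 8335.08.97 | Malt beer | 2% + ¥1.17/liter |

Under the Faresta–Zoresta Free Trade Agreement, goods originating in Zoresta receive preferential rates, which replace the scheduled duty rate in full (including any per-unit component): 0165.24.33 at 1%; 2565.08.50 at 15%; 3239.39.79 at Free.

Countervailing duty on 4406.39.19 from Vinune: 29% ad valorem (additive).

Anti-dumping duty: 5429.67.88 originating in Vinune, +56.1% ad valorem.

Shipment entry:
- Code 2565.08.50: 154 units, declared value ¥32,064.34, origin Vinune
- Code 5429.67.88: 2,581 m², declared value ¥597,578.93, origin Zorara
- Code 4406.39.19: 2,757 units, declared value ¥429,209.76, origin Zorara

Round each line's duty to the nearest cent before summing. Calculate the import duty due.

Line 1 (2565.08.50, Vinune, 154 units, ¥32,064.34):
Base rate for 2565.08.50 is 22.5%.
2565.08.50 has an FTA preferential rate, but origin Vinune is not Zoresta; base rate stands.
Duty = ¥32,064.34 × 22.5% = ¥7,214.48.
Line 2 (5429.67.88, Zorara, 2,581 m², ¥597,578.93):
Base rate for 5429.67.88 is 30.5%.
The additional-duty order on 5429.67.88 targets Vinune, not Zorara; it does not apply.
Duty = ¥597,578.93 × 30.5% = ¥182,261.57.
Line 3 (4406.39.19, Zorara, 2,757 units, ¥429,209.76):
Base rate for 4406.39.19 is 16.5%.
The additional-duty order on 4406.39.19 targets Vinune, not Zorara; it does not apply.
Duty = ¥429,209.76 × 16.5% = ¥70,819.61.
Total = ¥7,214.48 + ¥182,261.57 + ¥70,819.61 = ¥260,295.66.

¥260,295.66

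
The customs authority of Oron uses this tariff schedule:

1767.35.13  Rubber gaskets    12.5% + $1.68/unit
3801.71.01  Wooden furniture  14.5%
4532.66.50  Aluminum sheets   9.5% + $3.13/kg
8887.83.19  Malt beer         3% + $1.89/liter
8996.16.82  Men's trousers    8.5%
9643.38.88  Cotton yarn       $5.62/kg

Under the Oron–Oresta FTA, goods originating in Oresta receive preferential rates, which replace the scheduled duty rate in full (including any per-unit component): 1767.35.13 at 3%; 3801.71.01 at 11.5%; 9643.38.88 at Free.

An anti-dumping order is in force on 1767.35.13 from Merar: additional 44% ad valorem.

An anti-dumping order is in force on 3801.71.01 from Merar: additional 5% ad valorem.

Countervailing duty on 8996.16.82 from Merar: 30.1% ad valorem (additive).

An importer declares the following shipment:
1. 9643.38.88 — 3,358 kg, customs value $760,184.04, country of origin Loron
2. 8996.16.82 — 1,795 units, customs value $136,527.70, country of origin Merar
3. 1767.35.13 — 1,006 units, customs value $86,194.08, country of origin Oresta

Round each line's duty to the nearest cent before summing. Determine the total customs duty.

Line 1 (9643.38.88, Loron, 3,358 kg, $760,184.04):
Base rate for 9643.38.88 is $5.62/kg.
9643.38.88 has an FTA preferential rate, but origin Loron is not Oresta; base rate stands.
Duty = 3,358 × $5.62 = $18,871.96.
Line 2 (8996.16.82, Merar, 1,795 units, $136,527.70):
Base rate for 8996.16.82 is 8.5%.
Additional duty on 8996.16.82 from Merar: +30.1%. Applied ad valorem rate: 8.5% + 30.1% = 38.6%.
Duty = $136,527.70 × 38.6% = $52,699.69.
Line 3 (1767.35.13, Oresta, 1,006 units, $86,194.08):
Base rate for 1767.35.13 is 12.5% + $1.68/unit.
Origin Oresta qualifies under the Oron–Oresta agreement and 1767.35.13 is covered: preferential rate 3% applies instead.
The additional-duty order on 1767.35.13 targets Merar, not Oresta; it does not apply.
Duty = $86,194.08 × 3% = $2,585.82.
Total = $18,871.96 + $52,699.69 + $2,585.82 = $74,157.47.

$74,157.47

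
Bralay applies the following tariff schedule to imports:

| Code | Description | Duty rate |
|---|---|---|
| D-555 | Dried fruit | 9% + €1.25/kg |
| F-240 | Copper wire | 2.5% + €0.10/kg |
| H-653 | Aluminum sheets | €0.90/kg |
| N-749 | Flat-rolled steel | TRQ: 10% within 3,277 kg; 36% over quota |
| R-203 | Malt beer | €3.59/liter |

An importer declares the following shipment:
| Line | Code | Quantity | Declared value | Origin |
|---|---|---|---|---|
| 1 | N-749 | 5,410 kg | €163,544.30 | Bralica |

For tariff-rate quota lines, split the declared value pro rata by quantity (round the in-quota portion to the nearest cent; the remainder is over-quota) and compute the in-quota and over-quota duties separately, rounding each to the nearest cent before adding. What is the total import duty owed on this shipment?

€33,119.38

Line 1 (N-749, Bralica, 5,410 kg, €163,544.30):
Code N-749 is under a tariff-rate quota (threshold 3,277 kg). In-quota: 3,277 kg at 10%; over-quota: 2,133 kg at 36%.
Pro-rata value split: in-quota = €163,544.30 × 3,277/5,410 = €99,063.71; over-quota = €163,544.30 − €99,063.71 = €64,480.59.
In-quota duty = €99,063.71 × 10% = €9,906.37. Over-quota duty = €64,480.59 × 36% = €23,213.01.
Line duty = €9,906.37 + €23,213.01 = €33,119.38.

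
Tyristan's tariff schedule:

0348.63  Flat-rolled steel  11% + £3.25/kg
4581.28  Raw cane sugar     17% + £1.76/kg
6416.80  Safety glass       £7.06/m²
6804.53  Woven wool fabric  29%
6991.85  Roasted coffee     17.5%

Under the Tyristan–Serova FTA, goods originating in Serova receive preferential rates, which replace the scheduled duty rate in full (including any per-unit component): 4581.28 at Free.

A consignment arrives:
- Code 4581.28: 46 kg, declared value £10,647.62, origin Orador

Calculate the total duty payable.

Line 1 (4581.28, Orador, 46 kg, £10,647.62):
Base rate for 4581.28 is 17% + £1.76/kg.
4581.28 has an FTA preferential rate, but origin Orador is not Serova; base rate stands.
Duty = £10,647.62 × 17% + 46 × £1.76 = £1,891.06.

£1,891.06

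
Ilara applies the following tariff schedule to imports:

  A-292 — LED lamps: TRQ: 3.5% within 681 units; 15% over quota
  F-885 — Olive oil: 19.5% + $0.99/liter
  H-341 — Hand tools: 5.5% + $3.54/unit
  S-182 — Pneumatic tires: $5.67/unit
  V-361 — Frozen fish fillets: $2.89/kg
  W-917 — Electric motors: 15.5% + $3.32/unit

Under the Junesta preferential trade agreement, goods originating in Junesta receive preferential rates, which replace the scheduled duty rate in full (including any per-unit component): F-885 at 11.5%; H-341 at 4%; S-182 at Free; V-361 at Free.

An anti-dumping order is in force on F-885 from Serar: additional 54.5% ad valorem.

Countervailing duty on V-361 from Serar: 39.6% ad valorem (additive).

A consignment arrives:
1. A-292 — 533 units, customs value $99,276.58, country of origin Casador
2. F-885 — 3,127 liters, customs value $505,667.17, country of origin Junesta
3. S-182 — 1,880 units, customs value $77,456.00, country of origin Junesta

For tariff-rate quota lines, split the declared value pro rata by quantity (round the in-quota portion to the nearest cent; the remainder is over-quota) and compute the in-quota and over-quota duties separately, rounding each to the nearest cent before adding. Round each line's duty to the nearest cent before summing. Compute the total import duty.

$61,626.40

Line 1 (A-292, Casador, 533 units, $99,276.58):
Code A-292 is under a tariff-rate quota (threshold 681 units). Quantity 533 units is within the quota, so the in-quota rate 3.5% applies to the full value.
Duty = $99,276.58 × 3.5% = $3,474.68.
Line 2 (F-885, Junesta, 3,127 liters, $505,667.17):
Base rate for F-885 is 19.5% + $0.99/liter.
Origin Junesta qualifies under the Ilara–Junesta agreement and F-885 is covered: preferential rate 11.5% applies instead.
The additional-duty order on F-885 targets Serar, not Junesta; it does not apply.
Duty = $505,667.17 × 11.5% = $58,151.72.
Line 3 (S-182, Junesta, 1,880 units, $77,456.00):
Base rate for S-182 is $5.67/unit.
Origin Junesta qualifies under the Ilara–Junesta agreement and S-182 is covered: preferential rate Free applies instead.
Duty = $77,456.00 × 0% = $0.00.
Total = $3,474.68 + $58,151.72 + $0.00 = $61,626.40.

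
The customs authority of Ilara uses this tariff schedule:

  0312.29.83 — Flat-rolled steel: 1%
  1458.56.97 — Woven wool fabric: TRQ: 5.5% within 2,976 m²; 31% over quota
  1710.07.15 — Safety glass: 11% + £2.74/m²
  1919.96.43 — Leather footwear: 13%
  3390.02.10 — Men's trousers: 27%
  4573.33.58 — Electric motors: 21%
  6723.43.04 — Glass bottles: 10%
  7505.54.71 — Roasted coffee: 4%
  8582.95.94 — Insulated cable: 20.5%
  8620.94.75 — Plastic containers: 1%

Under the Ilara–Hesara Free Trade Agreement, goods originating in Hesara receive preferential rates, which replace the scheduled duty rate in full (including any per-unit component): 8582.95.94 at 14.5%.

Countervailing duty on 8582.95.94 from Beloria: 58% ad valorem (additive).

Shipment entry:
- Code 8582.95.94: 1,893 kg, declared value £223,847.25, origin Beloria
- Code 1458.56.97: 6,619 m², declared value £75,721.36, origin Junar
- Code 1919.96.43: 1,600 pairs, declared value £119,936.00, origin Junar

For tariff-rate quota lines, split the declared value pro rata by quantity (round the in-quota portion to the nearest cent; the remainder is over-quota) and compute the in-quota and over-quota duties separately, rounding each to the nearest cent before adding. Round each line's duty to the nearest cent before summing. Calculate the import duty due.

£206,103.81

Line 1 (8582.95.94, Beloria, 1,893 kg, £223,847.25):
Base rate for 8582.95.94 is 20.5%.
8582.95.94 has an FTA preferential rate, but origin Beloria is not Hesara; base rate stands.
Additional duty on 8582.95.94 from Beloria: +58%. Applied ad valorem rate: 20.5% + 58% = 78.5%.
Duty = £223,847.25 × 78.5% = £175,720.09.
Line 2 (1458.56.97, Junar, 6,619 m², £75,721.36):
Code 1458.56.97 is under a tariff-rate quota (threshold 2,976 m²). In-quota: 2,976 m² at 5.5%; over-quota: 3,643 m² at 31%.
Pro-rata value split: in-quota = £75,721.36 × 2,976/6,619 = £34,045.44; over-quota = £75,721.36 − £34,045.44 = £41,675.92.
In-quota duty = £34,045.44 × 5.5% = £1,872.50. Over-quota duty = £41,675.92 × 31% = £12,919.54.
Line duty = £1,872.50 + £12,919.54 = £14,792.04.
Line 3 (1919.96.43, Junar, 1,600 pairs, £119,936.00):
Base rate for 1919.96.43 is 13%.
Duty = £119,936.00 × 13% = £15,591.68.
Total = £175,720.09 + £14,792.04 + £15,591.68 = £206,103.81.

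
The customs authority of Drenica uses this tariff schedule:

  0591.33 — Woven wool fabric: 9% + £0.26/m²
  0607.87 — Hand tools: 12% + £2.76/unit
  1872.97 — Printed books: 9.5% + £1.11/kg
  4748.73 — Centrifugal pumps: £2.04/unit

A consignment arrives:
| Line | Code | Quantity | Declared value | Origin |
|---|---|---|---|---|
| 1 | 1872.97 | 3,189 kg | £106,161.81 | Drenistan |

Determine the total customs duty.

£13,625.16

Line 1 (1872.97, Drenistan, 3,189 kg, £106,161.81):
Base rate for 1872.97 is 9.5% + £1.11/kg.
Duty = £106,161.81 × 9.5% + 3,189 × £1.11 = £13,625.16.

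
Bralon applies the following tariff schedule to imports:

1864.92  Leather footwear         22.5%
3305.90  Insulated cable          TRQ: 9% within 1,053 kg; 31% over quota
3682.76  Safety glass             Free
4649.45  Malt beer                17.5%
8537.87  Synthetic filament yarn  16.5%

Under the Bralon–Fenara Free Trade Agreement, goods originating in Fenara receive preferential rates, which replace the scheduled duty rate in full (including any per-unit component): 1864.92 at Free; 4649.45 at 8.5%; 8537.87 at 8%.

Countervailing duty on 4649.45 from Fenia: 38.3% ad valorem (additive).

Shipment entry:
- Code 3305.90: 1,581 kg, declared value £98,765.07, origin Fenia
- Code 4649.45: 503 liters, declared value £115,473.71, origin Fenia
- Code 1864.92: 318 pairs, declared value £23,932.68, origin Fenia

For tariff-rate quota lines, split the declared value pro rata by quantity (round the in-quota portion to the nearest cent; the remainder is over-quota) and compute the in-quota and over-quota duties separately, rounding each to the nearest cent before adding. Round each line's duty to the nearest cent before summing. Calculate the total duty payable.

Line 1 (3305.90, Fenia, 1,581 kg, £98,765.07):
Code 3305.90 is under a tariff-rate quota (threshold 1,053 kg). In-quota: 1,053 kg at 9%; over-quota: 528 kg at 31%.
Pro-rata value split: in-quota = £98,765.07 × 1,053/1,581 = £65,780.91; over-quota = £98,765.07 − £65,780.91 = £32,984.16.
In-quota duty = £65,780.91 × 9% = £5,920.28. Over-quota duty = £32,984.16 × 31% = £10,225.09.
Line duty = £5,920.28 + £10,225.09 = £16,145.37.
Line 2 (4649.45, Fenia, 503 liters, £115,473.71):
Base rate for 4649.45 is 17.5%.
4649.45 has an FTA preferential rate, but origin Fenia is not Fenara; base rate stands.
Additional duty on 4649.45 from Fenia: +38.3%. Applied ad valorem rate: 17.5% + 38.3% = 55.8%.
Duty = £115,473.71 × 55.8% = £64,434.33.
Line 3 (1864.92, Fenia, 318 pairs, £23,932.68):
Base rate for 1864.92 is 22.5%.
1864.92 has an FTA preferential rate, but origin Fenia is not Fenara; base rate stands.
Duty = £23,932.68 × 22.5% = £5,384.85.
Total = £16,145.37 + £64,434.33 + £5,384.85 = £85,964.55.

£85,964.55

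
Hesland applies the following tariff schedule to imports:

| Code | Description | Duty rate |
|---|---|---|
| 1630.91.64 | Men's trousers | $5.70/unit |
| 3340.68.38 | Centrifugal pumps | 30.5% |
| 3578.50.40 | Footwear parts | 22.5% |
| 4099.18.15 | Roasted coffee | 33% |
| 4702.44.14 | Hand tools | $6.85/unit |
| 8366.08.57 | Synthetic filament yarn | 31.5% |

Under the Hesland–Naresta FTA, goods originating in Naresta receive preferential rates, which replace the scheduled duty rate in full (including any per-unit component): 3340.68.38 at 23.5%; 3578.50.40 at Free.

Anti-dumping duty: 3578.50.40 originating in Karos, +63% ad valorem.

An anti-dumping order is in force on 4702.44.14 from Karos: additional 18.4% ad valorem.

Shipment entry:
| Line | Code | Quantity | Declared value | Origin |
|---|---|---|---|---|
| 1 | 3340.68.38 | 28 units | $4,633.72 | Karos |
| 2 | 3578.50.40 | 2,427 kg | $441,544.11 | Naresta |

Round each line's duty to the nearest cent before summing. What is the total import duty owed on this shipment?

$1,413.28

Line 1 (3340.68.38, Karos, 28 units, $4,633.72):
Base rate for 3340.68.38 is 30.5%.
3340.68.38 has an FTA preferential rate, but origin Karos is not Naresta; base rate stands.
Duty = $4,633.72 × 30.5% = $1,413.28.
Line 2 (3578.50.40, Naresta, 2,427 kg, $441,544.11):
Base rate for 3578.50.40 is 22.5%.
Origin Naresta qualifies under the Hesland–Naresta agreement and 3578.50.40 is covered: preferential rate Free applies instead.
The additional-duty order on 3578.50.40 targets Karos, not Naresta; it does not apply.
Duty = $441,544.11 × 0% = $0.00.
Total = $1,413.28 + $0.00 = $1,413.28.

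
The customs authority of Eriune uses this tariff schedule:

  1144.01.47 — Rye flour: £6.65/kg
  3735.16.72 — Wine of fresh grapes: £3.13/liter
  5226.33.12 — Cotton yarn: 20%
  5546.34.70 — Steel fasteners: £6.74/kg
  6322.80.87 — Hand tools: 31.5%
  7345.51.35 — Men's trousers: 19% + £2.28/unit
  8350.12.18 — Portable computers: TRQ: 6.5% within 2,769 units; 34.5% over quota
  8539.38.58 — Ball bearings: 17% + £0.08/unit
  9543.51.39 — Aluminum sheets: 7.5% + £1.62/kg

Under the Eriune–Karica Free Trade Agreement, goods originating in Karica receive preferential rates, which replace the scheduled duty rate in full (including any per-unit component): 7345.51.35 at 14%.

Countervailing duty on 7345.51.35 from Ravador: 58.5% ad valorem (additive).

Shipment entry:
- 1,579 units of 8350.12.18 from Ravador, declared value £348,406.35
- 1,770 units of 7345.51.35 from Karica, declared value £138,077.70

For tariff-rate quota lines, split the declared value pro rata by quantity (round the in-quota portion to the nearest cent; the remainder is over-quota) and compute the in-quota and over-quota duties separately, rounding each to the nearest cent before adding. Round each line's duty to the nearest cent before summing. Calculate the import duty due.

Line 1 (8350.12.18, Ravador, 1,579 units, £348,406.35):
Code 8350.12.18 is under a tariff-rate quota (threshold 2,769 units). Quantity 1,579 units is within the quota, so the in-quota rate 6.5% applies to the full value.
Duty = £348,406.35 × 6.5% = £22,646.41.
Line 2 (7345.51.35, Karica, 1,770 units, £138,077.70):
Base rate for 7345.51.35 is 19% + £2.28/unit.
Origin Karica qualifies under the Eriune–Karica agreement and 7345.51.35 is covered: preferential rate 14% applies instead.
The additional-duty order on 7345.51.35 targets Ravador, not Karica; it does not apply.
Duty = £138,077.70 × 14% = £19,330.88.
Total = £22,646.41 + £19,330.88 = £41,977.29.

£41,977.29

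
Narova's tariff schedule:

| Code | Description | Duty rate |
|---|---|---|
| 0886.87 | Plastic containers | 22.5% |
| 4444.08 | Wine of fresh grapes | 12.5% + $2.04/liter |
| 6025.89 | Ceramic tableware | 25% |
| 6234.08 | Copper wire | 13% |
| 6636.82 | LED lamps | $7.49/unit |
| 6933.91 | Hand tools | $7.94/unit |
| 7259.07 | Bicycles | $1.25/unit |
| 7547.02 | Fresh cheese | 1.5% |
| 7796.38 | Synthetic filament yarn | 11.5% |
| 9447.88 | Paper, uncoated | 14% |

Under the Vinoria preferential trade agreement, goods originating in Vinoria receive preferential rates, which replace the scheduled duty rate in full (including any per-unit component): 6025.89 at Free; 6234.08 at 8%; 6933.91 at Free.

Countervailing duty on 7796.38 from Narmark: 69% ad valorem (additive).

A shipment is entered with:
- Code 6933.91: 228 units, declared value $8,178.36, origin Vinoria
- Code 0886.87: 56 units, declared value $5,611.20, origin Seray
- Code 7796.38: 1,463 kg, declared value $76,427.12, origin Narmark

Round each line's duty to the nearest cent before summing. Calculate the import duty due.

Line 1 (6933.91, Vinoria, 228 units, $8,178.36):
Base rate for 6933.91 is $7.94/unit.
Origin Vinoria qualifies under the Narova–Vinoria agreement and 6933.91 is covered: preferential rate Free applies instead.
Duty = $8,178.36 × 0% = $0.00.
Line 2 (0886.87, Seray, 56 units, $5,611.20):
Base rate for 0886.87 is 22.5%.
Duty = $5,611.20 × 22.5% = $1,262.52.
Line 3 (7796.38, Narmark, 1,463 kg, $76,427.12):
Base rate for 7796.38 is 11.5%.
Additional duty on 7796.38 from Narmark: +69%. Applied ad valorem rate: 11.5% + 69% = 80.5%.
Duty = $76,427.12 × 80.5% = $61,523.83.
Total = $0.00 + $1,262.52 + $61,523.83 = $62,786.35.

$62,786.35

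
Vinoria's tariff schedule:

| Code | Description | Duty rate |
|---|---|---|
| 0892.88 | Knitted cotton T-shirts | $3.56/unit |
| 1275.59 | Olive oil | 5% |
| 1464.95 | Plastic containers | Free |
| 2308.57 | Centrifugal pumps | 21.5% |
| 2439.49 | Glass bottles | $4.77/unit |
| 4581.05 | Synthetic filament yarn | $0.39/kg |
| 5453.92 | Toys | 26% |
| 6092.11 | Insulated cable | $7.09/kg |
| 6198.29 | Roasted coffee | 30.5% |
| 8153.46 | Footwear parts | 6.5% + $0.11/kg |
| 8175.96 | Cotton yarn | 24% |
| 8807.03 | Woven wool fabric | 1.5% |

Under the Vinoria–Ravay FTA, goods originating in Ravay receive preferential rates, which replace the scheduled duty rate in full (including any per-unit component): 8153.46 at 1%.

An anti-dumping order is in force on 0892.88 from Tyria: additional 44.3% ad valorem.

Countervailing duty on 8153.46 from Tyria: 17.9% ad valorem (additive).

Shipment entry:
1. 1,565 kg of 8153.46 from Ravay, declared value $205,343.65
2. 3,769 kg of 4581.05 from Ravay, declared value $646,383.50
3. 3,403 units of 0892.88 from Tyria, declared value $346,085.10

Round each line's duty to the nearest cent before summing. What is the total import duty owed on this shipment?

$168,953.73

Line 1 (8153.46, Ravay, 1,565 kg, $205,343.65):
Base rate for 8153.46 is 6.5% + $0.11/kg.
Origin Ravay qualifies under the Vinoria–Ravay agreement and 8153.46 is covered: preferential rate 1% applies instead.
The additional-duty order on 8153.46 targets Tyria, not Ravay; it does not apply.
Duty = $205,343.65 × 1% = $2,053.44.
Line 2 (4581.05, Ravay, 3,769 kg, $646,383.50):
Base rate for 4581.05 is $0.39/kg.
Origin Ravay is the FTA partner but 4581.05 is not on the preference list; base rate stands.
Duty = 3,769 × $0.39 = $1,469.91.
Line 3 (0892.88, Tyria, 3,403 units, $346,085.10):
Base rate for 0892.88 is $3.56/unit.
Additional duty on 0892.88 from Tyria: +44.3% ad valorem. Applied ad valorem rate = 44.3%.
Duty = $346,085.10 × 44.3% + 3,403 × $3.56 = $165,430.38.
Total = $2,053.44 + $1,469.91 + $165,430.38 = $168,953.73.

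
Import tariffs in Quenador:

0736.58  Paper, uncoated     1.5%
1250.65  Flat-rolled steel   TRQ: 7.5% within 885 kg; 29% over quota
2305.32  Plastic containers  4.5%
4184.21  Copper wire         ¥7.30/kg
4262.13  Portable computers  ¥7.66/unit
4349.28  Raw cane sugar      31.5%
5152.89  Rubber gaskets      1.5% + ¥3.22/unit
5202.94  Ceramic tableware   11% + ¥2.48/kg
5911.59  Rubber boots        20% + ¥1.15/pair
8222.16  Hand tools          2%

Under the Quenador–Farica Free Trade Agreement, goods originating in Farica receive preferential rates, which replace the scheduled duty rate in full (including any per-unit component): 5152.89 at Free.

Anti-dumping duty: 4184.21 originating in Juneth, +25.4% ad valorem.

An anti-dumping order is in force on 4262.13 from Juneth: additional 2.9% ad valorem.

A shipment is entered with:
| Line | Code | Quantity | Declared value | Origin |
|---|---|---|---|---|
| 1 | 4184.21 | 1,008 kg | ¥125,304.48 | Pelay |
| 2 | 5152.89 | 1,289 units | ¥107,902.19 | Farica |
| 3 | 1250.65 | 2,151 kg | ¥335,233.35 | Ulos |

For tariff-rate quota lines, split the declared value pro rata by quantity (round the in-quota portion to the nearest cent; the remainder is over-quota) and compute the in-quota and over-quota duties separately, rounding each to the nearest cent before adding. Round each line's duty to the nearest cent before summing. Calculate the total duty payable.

Line 1 (4184.21, Pelay, 1,008 kg, ¥125,304.48):
Base rate for 4184.21 is ¥7.30/kg.
The additional-duty order on 4184.21 targets Juneth, not Pelay; it does not apply.
Duty = 1,008 × ¥7.30 = ¥7,358.40.
Line 2 (5152.89, Farica, 1,289 units, ¥107,902.19):
Base rate for 5152.89 is 1.5% + ¥3.22/unit.
Origin Farica qualifies under the Quenador–Farica agreement and 5152.89 is covered: preferential rate Free applies instead.
Duty = ¥107,902.19 × 0% = ¥0.00.
Line 3 (1250.65, Ulos, 2,151 kg, ¥335,233.35):
Code 1250.65 is under a tariff-rate quota (threshold 885 kg). In-quota: 885 kg at 7.5%; over-quota: 1,266 kg at 29%.
Pro-rata value split: in-quota = ¥335,233.35 × 885/2,151 = ¥137,927.25; over-quota = ¥335,233.35 − ¥137,927.25 = ¥197,306.10.
In-quota duty = ¥137,927.25 × 7.5% = ¥10,344.54. Over-quota duty = ¥197,306.10 × 29% = ¥57,218.77.
Line duty = ¥10,344.54 + ¥57,218.77 = ¥67,563.31.
Total = ¥7,358.40 + ¥0.00 + ¥67,563.31 = ¥74,921.71.

¥74,921.71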